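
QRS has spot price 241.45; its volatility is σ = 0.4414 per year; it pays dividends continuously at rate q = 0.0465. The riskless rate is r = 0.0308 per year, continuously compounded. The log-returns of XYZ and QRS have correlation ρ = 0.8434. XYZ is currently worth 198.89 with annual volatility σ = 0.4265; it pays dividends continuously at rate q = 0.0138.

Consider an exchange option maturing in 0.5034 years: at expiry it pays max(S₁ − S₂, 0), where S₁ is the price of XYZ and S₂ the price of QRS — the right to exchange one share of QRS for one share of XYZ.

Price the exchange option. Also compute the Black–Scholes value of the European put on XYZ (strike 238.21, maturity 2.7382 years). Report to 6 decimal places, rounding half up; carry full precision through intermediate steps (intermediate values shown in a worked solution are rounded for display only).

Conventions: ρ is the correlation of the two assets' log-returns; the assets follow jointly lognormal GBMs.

σ_eff = √(σ₁² + σ₂² − 2ρσ₁σ₂) = √(0.4265² + 0.4414² − 2·0.8434·0.4265·0.4414) = 0.243278
d₁ = (ln(S₁/S₂) + (q₂ − q₁ + σ_eff²/2)T) / (σ_eff√T) = (ln(198.89/241.45) + (0.0465 − 0.0138 + 0.029592)·0.5034) / 0.172607 = -0.941748
d₂ = d₁ − σ_eff√T = -0.941748 − 0.172607 = -1.114356
N(d₁) = 0.173161,  N(d₂) = 0.132563
V = S₁·e^{−q₁T}·N(d₁) − S₂·e^{−q₂T}·N(d₂) = 34.201518 − 31.266879 = 2.934638
[vanilla: XYZ put K=238.21]
σ√T = 0.4265·√2.7382 = 0.705751
d₁ = (ln(S/K) + (r−q+σ²/2)T) / (σ√T) = (ln(198.89/238.21) + (0.0308−0.0138+0.4265²/2)·2.7382) / 0.705751 = (-0.180401 + 0.295592) / 0.705751 = 0.163218
d₂ = d₁ − σ√T = 0.163218 − 0.705751 = -0.542534
e^{−rT} = 0.919122
e^{−qT} = 0.962918
N(−d₁) = 0.435174,  N(−d₂) = 0.706275
price = K·e^{−rT}·N(−d₂) − S·e^{−qT}·N(−d₁) = 154.634578 − 83.342145 = 71.292433

exchange price = 2.934638
price(XYZ put K=238.21) = 71.292433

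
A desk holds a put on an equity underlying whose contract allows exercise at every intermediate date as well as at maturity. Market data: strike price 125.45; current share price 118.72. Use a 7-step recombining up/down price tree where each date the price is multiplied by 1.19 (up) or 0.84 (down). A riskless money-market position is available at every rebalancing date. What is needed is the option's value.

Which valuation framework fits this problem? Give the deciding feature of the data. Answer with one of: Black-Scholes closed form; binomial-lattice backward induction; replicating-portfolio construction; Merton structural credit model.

Key observation: the exercise right at every one of the 7 steps is what matters: each node needs max(125.45 − S, continuation), which only the stepwise tree valuation starting from spot 118.72 delivers.

framework: binomial-lattice backward induction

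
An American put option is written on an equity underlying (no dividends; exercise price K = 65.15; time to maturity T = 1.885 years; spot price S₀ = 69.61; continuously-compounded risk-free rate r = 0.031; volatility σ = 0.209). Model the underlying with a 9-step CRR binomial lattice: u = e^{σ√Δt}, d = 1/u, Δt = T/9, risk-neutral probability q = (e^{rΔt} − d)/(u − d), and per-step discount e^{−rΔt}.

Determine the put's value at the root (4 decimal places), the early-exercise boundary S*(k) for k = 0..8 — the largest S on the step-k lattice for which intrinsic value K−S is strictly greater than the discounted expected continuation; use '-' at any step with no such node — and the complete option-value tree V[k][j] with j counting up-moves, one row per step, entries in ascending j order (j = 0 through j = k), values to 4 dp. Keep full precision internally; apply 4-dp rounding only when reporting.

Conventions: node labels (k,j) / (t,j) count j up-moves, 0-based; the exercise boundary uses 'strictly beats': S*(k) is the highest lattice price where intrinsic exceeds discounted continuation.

params: Δt=0.20944 u=1.10037 d=0.90878 q=0.51011 e^(-rΔt)=0.99353
t_9 payoffs: 35.7185 29.5137 22.0008 12.9041 1.8896 0.0000 0.0000 0.0000 0.0000 0.0000
t_8: node(8,0) S=32.3857 payoff=32.7643 vs cont=32.3427 → 32.7643 [stop]  node(8,1) S=39.2132 payoff=25.9368 vs cont=25.5151 → 25.9368 [stop]  node(8,2) S=47.4802 payoff=17.6698 vs cont=17.2482 → 17.6698 [stop]  node(8,3) S=57.4899 payoff=7.6601 vs cont=7.2384 → 7.6601 [stop]  node(8,4) S=69.6100 payoff=0.0000 vs cont=0.9197 → 0.9197 [wait]  node(8,5) S=84.2852 payoff=0.0000 vs cont=0.0000 → 0.0000 [wait]  node(8,6) S=102.0542 payoff=0.0000 vs cont=0.0000 → 0.0000 [wait]  node(8,7) S=123.5694 payoff=0.0000 vs cont=0.0000 → 0.0000 [wait]  node(8,8) S=149.6203 payoff=0.0000 vs cont=0.0000 → 0.0000 [wait]  ⇒ S*(8)=57.4899
t_7: node(7,0) S=35.6363 payoff=29.5137 vs cont=29.0921 → 29.5137 [stop]  node(7,1) S=43.1492 payoff=22.0008 vs cont=21.5792 → 22.0008 [stop]  node(7,2) S=52.2459 payoff=12.9041 vs cont=12.4825 → 12.9041 [stop]  node(7,3) S=63.2604 payoff=1.8896 vs cont=4.1945 → 4.1945 [wait]  node(7,4) S=76.5970 payoff=0.0000 vs cont=0.4477 → 0.4477 [wait]  node(7,5) S=92.7452 payoff=0.0000 vs cont=0.0000 → 0.0000 [wait]  node(7,6) S=112.2977 payoff=0.0000 vs cont=0.0000 → 0.0000 [wait]  node(7,7) S=135.9724 payoff=0.0000 vs cont=0.0000 → 0.0000 [wait]  ⇒ S*(7)=52.2459
t_6: node(6,0) S=39.2132 payoff=25.9368 vs cont=25.5151 → 25.9368 [stop]  node(6,1) S=47.4802 payoff=17.6698 vs cont=17.2482 → 17.6698 [stop]  node(6,2) S=57.4899 payoff=7.6601 vs cont=8.4065 → 8.4065 [wait]  node(6,3) S=69.6100 payoff=0.0000 vs cont=2.2684 → 2.2684 [wait]  node(6,4) S=84.2852 payoff=0.0000 vs cont=0.2179 → 0.2179 [wait]  node(6,5) S=102.0542 payoff=0.0000 vs cont=0.0000 → 0.0000 [wait]  node(6,6) S=123.5694 payoff=0.0000 vs cont=0.0000 → 0.0000 [wait]  ⇒ S*(6)=47.4802
t_5: node(5,0) S=43.1492 payoff=22.0008 vs cont=21.5792 → 22.0008 [stop]  node(5,1) S=52.2459 payoff=12.9041 vs cont=12.8608 → 12.9041 [stop]  node(5,2) S=63.2604 payoff=1.8896 vs cont=5.2413 → 5.2413 [wait]  node(5,3) S=76.5970 payoff=0.0000 vs cont=1.2145 → 1.2145 [wait]  node(5,4) S=92.7452 payoff=0.0000 vs cont=0.1060 → 0.1060 [wait]  node(5,5) S=112.2977 payoff=0.0000 vs cont=0.0000 → 0.0000 [wait]  ⇒ S*(5)=52.2459
t_4: node(4,0) S=47.4802 payoff=17.6698 vs cont=17.2482 → 17.6698 [stop]  node(4,1) S=57.4899 payoff=7.6601 vs cont=8.9371 → 8.9371 [wait]  node(4,2) S=69.6100 payoff=0.0000 vs cont=3.1666 → 3.1666 [wait]  node(4,3) S=84.2852 payoff=0.0000 vs cont=0.6449 → 0.6449 [wait]  node(4,4) S=102.0542 payoff=0.0000 vs cont=0.0516 → 0.0516 [wait]  ⇒ S*(4)=47.4802
t_3: node(3,0) S=52.2459 payoff=12.9041 vs cont=13.1297 → 13.1297 [wait]  node(3,1) S=63.2604 payoff=1.8896 vs cont=5.9547 → 5.9547 [wait]  node(3,2) S=76.5970 payoff=0.0000 vs cont=1.8681 → 1.8681 [wait]  node(3,3) S=92.7452 payoff=0.0000 vs cont=0.3400 → 0.3400 [wait]  ⇒ S*(3)=-
t_2: node(2,0) S=57.4899 payoff=7.6601 vs cont=9.4084 → 9.4084 [wait]  node(2,1) S=69.6100 payoff=0.0000 vs cont=3.8451 → 3.8451 [wait]  node(2,2) S=84.2852 payoff=0.0000 vs cont=1.0816 → 1.0816 [wait]  ⇒ S*(2)=-
t_1: node(1,0) S=63.2604 payoff=1.8896 vs cont=6.5280 → 6.5280 [wait]  node(1,1) S=76.5970 payoff=0.0000 vs cont=2.4196 → 2.4196 [wait]  ⇒ S*(1)=-
t_0: node(0,0) S=69.6100 payoff=0.0000 vs cont=4.4036 → 4.4036 [wait]  ⇒ S*(0)=-

price = 4.4036
boundary = - - - - 47.4802 52.2459 47.4802 52.2459 57.4899
tree:
4.4036
6.5280 2.4196
9.4084 3.8451 1.0816
13.1297 5.9547 1.8681 0.3400
17.6698 8.9371 3.1666 0.6449 0.0516
22.0008 12.9041 5.2413 1.2145 0.1060 0.0000
25.9368 17.6698 8.4065 2.2684 0.2179 0.0000 0.0000
29.5137 22.0008 12.9041 4.1945 0.4477 0.0000 0.0000 0.0000
32.7643 25.9368 17.6698 7.6601 0.9197 0.0000 0.0000 0.0000 0.0000
35.7185 29.5137 22.0008 12.9041 1.8896 0.0000 0.0000 0.0000 0.0000 0.0000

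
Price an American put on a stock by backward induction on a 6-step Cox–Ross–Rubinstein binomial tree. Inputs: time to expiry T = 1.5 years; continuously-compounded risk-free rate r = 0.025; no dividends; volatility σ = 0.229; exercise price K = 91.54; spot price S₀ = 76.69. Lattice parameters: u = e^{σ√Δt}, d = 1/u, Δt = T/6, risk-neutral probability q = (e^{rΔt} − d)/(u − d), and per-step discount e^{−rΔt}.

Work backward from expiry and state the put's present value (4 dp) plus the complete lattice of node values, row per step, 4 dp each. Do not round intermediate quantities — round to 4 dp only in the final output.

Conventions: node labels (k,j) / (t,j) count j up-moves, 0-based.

Δt=0.25000, u=1.12131, d=0.89181, q=0.49872, disc=e^(-rΔt)=0.99377
k=6 terminal: V=max(K-S,0) → 52.9586 43.0299 30.5463 14.8500 0.0000 0.0000 0.0000
k=5: j=0 S=43.2619 intr=48.2781 cont=47.7078 V=48.2781[EX]; j=1 S=54.3950 intr=37.1450 cont=36.5747 V=37.1450[EX]; j=2 S=68.3931 intr=23.1469 cont=22.5766 V=23.1469[EX]; j=3 S=85.9935 intr=5.5465 cont=7.3976 V=7.3976[hold]; j=4 S=108.1232 intr=0.0000 cont=0.0000 V=0.0000[hold]; j=5 S=135.9478 intr=0.0000 cont=0.0000 V=0.0000[hold]
k=4: j=0 S=48.5101 intr=43.0299 cont=42.4596 V=43.0299[EX]; j=1 S=60.9937 intr=30.5463 cont=29.9759 V=30.5463[EX]; j=2 S=76.6900 intr=14.8500 cont=15.1971 V=15.1971[hold]; j=3 S=96.4256 intr=0.0000 cont=3.6851 V=3.6851[hold]; j=4 S=121.2399 intr=0.0000 cont=0.0000 V=0.0000[hold]
k=3: j=0 S=54.3950 intr=37.1450 cont=36.5747 V=37.1450[EX]; j=1 S=68.3931 intr=23.1469 cont=22.7486 V=23.1469[EX]; j=2 S=85.9935 intr=5.5465 cont=9.3969 V=9.3969[hold]; j=3 S=108.1232 intr=0.0000 cont=1.8357 V=1.8357[hold]
k=2: j=0 S=60.9937 intr=30.5463 cont=29.9759 V=30.5463[EX]; j=1 S=76.6900 intr=14.8500 cont=16.1879 V=16.1879[hold]; j=2 S=96.4256 intr=0.0000 cont=5.5909 V=5.5909[hold]
k=1: j=0 S=68.3931 intr=23.1469 cont=23.2397 V=23.2397[hold]; j=1 S=85.9935 intr=5.5465 cont=10.8350 V=10.8350[hold]
k=0: j=0 S=76.6900 intr=14.8500 cont=16.9469 V=16.9469[hold]

price = 16.9469
tree:
16.9469
23.2397 10.8350
30.5463 16.1879 5.5909
37.1450 23.1469 9.3969 1.8357
43.0299 30.5463 15.1971 3.6851 0.0000
48.2781 37.1450 23.1469 7.3976 0.0000 0.0000
52.9586 43.0299 30.5463 14.8500 0.0000 0.0000 0.0000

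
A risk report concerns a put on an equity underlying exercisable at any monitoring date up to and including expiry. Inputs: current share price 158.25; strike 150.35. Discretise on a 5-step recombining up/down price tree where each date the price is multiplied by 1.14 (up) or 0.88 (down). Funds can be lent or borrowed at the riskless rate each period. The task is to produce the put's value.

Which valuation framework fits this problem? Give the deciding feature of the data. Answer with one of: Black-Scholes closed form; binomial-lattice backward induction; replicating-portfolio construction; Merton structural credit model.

framework: binomial-lattice backward induction

Key observation: the put (strike 150.35 on spot 158.25) is American-style on a 5-step discrete price model, so the early-exercise decision at every node requires stepwise backward valuation — a closed form cannot price the exercise right.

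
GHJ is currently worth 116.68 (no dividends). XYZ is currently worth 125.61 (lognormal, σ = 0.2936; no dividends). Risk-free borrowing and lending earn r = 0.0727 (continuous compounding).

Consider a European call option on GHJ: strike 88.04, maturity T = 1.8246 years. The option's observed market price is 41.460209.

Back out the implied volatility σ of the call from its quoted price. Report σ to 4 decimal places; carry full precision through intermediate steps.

sigma = 0.2582

At σ = 0.2582 the Black–Scholes value reproduces the quote:
σ√T = 0.2582·√1.8246 = 0.348771
d₁ = (ln(S/K) + (r+σ²/2)T) / (σ√T) = (ln(116.68/88.04) + (0.0727+0.2582²/2)·1.8246) / 0.348771 = (0.281644 + 0.193469) / 0.348771 = 1.362250
d₂ = d₁ − σ√T = 1.362250 − 0.348771 = 1.013479
e^{−rT} = 0.875773
N(d₁) = 0.913440,  N(d₂) = 0.844584
V = S·N(d₁) − K·e^{−rT}·N(d₂) = 106.580230 − 65.120021 = 41.460209 (matching the quote); vega is positive throughout, so no other σ reproduces this price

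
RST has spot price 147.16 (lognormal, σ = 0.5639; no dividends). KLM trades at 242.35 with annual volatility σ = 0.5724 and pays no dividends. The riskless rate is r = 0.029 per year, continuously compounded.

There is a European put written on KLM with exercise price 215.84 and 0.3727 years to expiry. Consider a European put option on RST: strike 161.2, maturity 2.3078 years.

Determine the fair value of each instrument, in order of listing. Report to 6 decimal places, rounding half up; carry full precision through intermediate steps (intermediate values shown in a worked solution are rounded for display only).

price(KLM put K=215.84) = 19.229887
price(RST put K=161.2) = 51.214321

[KLM put K=215.84]
σ√T = 0.5724·√0.3727 = 0.349445
d₁ = (ln(S/K) + (r+σ²/2)T) / (σ√T) = (ln(242.35/215.84) + (0.029+0.5724²/2)·0.3727) / 0.349445 = (0.115846 + 0.071864) / 0.349445 = 0.537165
d₂ = d₁ − σ√T = 0.537165 − 0.349445 = 0.187720
e^{−rT} = 0.989250
N(−d₁) = 0.295577,  N(−d₂) = 0.425548
price = K·e^{−rT}·N(−d₂) − S·N(−d₁) = 90.862912 − 71.633025 = 19.229887
[RST put K=161.2]
σ√T = 0.5639·√2.3078 = 0.856646
d₁ = (ln(S/K) + (r+σ²/2)T) / (σ√T) = (ln(147.16/161.2) + (0.029+0.5639²/2)·2.3078) / 0.856646 = (-0.091125 + 0.433847) / 0.856646 = 0.400074
d₂ = d₁ − σ√T = 0.400074 − 0.856646 = -0.456572
e^{−rT} = 0.935264
N(−d₁) = 0.344551,  N(−d₂) = 0.676010
price = K·e^{−rT}·N(−d₂) − S·N(−d₁) = 101.918447 − 50.704126 = 51.214321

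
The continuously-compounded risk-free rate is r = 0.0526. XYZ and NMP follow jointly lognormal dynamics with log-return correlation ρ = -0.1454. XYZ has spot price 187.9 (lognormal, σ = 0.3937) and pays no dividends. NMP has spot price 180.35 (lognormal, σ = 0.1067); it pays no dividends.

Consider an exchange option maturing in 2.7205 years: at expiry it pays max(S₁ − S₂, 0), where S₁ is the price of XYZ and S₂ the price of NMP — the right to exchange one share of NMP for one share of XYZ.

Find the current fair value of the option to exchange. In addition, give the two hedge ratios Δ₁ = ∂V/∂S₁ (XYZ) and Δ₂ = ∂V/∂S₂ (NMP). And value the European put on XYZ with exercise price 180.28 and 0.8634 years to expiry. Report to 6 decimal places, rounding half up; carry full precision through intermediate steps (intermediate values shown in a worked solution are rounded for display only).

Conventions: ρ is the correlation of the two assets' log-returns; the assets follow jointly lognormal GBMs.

σ_eff = √(σ₁² + σ₂² − 2ρσ₁σ₂) = √(0.3937² + 0.1067² − 2·-0.1454·0.3937·0.1067) = 0.422611
d₁ = (ln(S₁/S₂) + (q₂ − q₁ + σ_eff²/2)T) / (σ_eff√T) = (ln(187.9/180.35) + (0.0 − 0.0 + 0.089300)·2.7205) / 0.697053 = 0.407361
d₂ = d₁ − σ_eff√T = 0.407361 − 0.697053 = -0.289692
N(d₁) = 0.658128,  N(d₂) = 0.386026
V = S₁·e^{−q₁T}·N(d₁) − S₂·e^{−q₂T}·N(d₂) = 123.662324 − 69.619763 = 54.042561
Δ₁ = e^{−q₁T}·N(d₁) = 0.658128;  Δ₂ = −e^{−q₂T}·N(d₂) = -0.386026
[vanilla: XYZ put K=180.28]
σ√T = 0.3937·√0.8634 = 0.365823
d₁ = (ln(S/K) + (r+σ²/2)T) / (σ√T) = (ln(187.9/180.28) + (0.0526+0.3937²/2)·0.8634) / 0.365823 = (0.041399 + 0.112328) / 0.365823 = 0.420222
d₂ = d₁ − σ√T = 0.420222 − 0.365823 = 0.054398
e^{−rT} = 0.955601
N(−d₁) = 0.337162,  N(−d₂) = 0.478309
price = K·e^{−rT}·N(−d₂) − S·N(−d₁) = 82.401022 − 63.352693 = 19.048329

exchange price = 54.042561
Δ1 = 0.658128
Δ2 = -0.386026
price(XYZ put K=180.28) = 19.048329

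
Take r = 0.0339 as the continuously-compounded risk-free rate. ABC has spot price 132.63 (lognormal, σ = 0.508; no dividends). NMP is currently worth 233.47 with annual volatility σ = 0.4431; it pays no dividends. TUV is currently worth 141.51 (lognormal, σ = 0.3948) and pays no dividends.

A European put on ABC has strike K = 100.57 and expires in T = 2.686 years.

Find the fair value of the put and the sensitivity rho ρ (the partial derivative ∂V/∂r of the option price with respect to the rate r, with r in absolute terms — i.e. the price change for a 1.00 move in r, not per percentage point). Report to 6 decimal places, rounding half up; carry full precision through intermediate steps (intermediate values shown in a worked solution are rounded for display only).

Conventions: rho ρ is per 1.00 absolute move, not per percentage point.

σ√T = 0.508·√2.686 = 0.832562
d₁ = (ln(S/K) + (r+σ²/2)T) / (σ√T) = (ln(132.63/100.57) + (0.0339+0.508²/2)·2.686) / 0.832562 = (0.276709 + 0.437635) / 0.832562 = 0.858007
d₂ = d₁ − σ√T = 0.858007 − 0.832562 = 0.025445
e^{−rT} = 0.912967
N(−d₁) = 0.195444,  N(−d₂) = 0.489850
Put price V = K·e^{−rT}·N(−d₂) − S·N(−d₁) = 44.976601 − 25.921760 = 19.054841
ρ = −K·T·e^{−rT}·N(−d₂) = -120.807150

price = 19.054841
ρ = -120.807150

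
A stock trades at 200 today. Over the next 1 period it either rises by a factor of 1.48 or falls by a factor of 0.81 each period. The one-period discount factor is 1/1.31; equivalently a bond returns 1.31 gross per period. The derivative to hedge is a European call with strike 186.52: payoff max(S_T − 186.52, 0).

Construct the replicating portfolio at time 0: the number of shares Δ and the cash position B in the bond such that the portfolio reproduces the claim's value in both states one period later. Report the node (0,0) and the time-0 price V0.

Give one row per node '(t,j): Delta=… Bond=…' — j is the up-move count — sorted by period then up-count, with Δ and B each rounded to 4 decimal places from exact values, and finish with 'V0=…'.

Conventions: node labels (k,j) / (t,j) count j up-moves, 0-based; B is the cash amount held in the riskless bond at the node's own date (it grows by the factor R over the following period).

(0,0): Delta=0.8170 Bond=-101.0354
V0=62.3676

The replicating-portfolio and risk-neutral prices coincide; use p* = (1.31−0.81)/(1.48−0.81) = 0.7463 for the latter.
Terminal payoffs: V(1,0)=0.0000, V(1,1)=109.4800
  t=0,j=0: stock 200.0000 → up 296.0000 (V=109.4800), down 162.0000 (V=0.0000). Price 62.3676; hedge Δ=0.8170, bond B=-101.0354.
Verification: the root portfolio costs Δ(0,0)·S0 + B(0,0) = 62.3676, matching V0.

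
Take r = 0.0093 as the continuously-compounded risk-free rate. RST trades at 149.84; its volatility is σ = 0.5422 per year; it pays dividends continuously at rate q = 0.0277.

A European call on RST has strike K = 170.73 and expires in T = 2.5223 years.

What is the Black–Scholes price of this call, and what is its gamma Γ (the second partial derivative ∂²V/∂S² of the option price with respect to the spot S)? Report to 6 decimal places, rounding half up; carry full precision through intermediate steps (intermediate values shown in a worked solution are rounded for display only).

price = 38.548423
Γ = 0.002811

σ√T = 0.5422·√2.5223 = 0.861109
d₁ = (ln(S/K) + (r−q+σ²/2)T) / (σ√T) = (ln(149.84/170.73) + (0.0093−0.0277+0.5422²/2)·2.5223) / 0.861109 = (-0.130515 + 0.324344) / 0.861109 = 0.225092
d₂ = d₁ − σ√T = 0.225092 − 0.861109 = -0.636017
e^{−rT} = 0.976816
e^{−qT} = 0.932517
N(d₁) = 0.589046,  N(d₂) = 0.262383
Call price V = S·e^{−qT}·N(d₁) − K·e^{−rT}·N(d₂) = 82.306440 − 43.758017 = 38.548423
φ(d₁) = (1/√(2π))·e^{−d₁²/2} = 0.388963
Γ = e^{−qT}·φ(d₁) / (S·σ·√T) = 0.002811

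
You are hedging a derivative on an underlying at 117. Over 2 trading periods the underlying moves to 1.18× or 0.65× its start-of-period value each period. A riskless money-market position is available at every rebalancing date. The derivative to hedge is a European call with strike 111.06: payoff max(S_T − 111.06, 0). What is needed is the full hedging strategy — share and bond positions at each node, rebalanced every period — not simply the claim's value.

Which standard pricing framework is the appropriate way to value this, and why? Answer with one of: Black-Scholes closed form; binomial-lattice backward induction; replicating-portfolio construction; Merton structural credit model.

framework: replicating-portfolio construction

Key observation: what is demanded is not a single number but the (Δ, B) position at each node of the 1.18/0.65 tree starting at 117; constructing those positions is the replicating-portfolio method.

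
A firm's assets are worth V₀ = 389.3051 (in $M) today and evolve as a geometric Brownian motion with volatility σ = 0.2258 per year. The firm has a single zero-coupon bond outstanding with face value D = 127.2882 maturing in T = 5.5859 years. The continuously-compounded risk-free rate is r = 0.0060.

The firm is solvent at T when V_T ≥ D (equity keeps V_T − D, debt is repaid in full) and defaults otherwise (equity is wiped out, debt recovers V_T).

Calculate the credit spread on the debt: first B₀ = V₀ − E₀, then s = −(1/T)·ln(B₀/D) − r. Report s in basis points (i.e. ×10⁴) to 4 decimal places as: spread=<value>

spread=9.1213

Apply the equity-as-call identities (strike 127.2882, horizon 5.5859 years):
d₁ = [ln(V₀/D) + (r + σ²/2)T] / (σ√T)
   = [ln(389.3051/127.2882) + (0.0060 + 0.5·0.2258²)·5.5859] / (0.2258·√5.5859)
   = [1.117910 + 0.175916] / 0.533667 = 2.424405
d₂ = d₁ − σ√T = 2.424405 − 0.533667 = 1.890738
N(d₁) = 0.992333,  N(d₂) = 0.970670,  e^(−rT) = 0.967040
E₀ = V₀·N(d₁) − D·e^(−rT)·N(d₂)
   = 389.3051·0.992333 − 127.2882·0.967040·0.970670 = 266.837884
B₀ = V₀ − E₀ = 389.3051 − 266.837884 = 122.467216
spread = −(1/T)·ln(B₀/D) − r = −(1/5.5859)·ln(122.467216/127.2882) − 0.0060 = 0.00091213
in basis points: 0.00091213 × 10⁴ = 9.1213 bp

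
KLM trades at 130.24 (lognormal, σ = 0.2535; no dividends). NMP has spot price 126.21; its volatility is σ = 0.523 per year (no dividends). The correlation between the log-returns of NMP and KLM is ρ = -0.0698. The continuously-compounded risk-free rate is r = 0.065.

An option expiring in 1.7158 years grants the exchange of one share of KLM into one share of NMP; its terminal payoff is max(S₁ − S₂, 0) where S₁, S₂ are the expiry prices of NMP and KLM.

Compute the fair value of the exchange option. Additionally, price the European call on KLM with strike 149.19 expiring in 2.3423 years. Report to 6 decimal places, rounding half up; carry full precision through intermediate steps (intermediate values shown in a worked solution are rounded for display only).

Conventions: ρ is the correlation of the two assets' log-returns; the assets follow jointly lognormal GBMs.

σ_eff = √(σ₁² + σ₂² − 2ρσ₁σ₂) = √(0.523² + 0.2535² − 2·-0.0698·0.523·0.2535) = 0.596908
d₁ = (ln(S₁/S₂) + (q₂ − q₁ + σ_eff²/2)T) / (σ_eff√T) = (ln(126.21/130.24) + (0.0 − 0.0 + 0.178150)·1.7158) / 0.781881 = 0.350741
d₂ = d₁ − σ_eff√T = 0.350741 − 0.781881 = -0.431141
N(d₁) = 0.637109,  N(d₂) = 0.333183
V = S₁·e^{−q₁T}·N(d₁) − S₂·e^{−q₂T}·N(d₂) = 80.409468 − 43.393751 = 37.015717
[vanilla: KLM call K=149.19]
σ√T = 0.2535·√2.3423 = 0.387971
d₁ = (ln(S/K) + (r+σ²/2)T) / (σ√T) = (ln(130.24/149.19) + (0.065+0.2535²/2)·2.3423) / 0.387971 = (-0.135842 + 0.227510) / 0.387971 = 0.236277
d₂ = d₁ − σ√T = 0.236277 − 0.387971 = -0.151694
e^{−rT} = 0.858774
N(d₁) = 0.593391,  N(d₂) = 0.439714
price = S·N(d₁) − K·e^{−rT}·N(d₂) = 77.283243 − 56.336376 = 20.946867

exchange price = 37.015717
price(KLM call K=149.19) = 20.946867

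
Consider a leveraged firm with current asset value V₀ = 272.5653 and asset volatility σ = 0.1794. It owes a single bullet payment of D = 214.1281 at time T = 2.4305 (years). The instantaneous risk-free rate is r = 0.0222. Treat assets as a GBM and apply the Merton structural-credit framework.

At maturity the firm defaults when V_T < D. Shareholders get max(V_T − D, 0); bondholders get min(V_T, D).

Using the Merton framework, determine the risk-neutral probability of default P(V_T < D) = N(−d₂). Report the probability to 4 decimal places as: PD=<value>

Apply the equity-as-call identities (strike 214.1281, horizon 2.4305 years):
d₁ = [ln(V₀/D) + (r + σ²/2)T] / (σ√T)
   = [ln(272.5653/214.1281) + (0.0222 + 0.5·0.1794²)·2.4305] / (0.1794·√2.4305)
   = [0.241304 + 0.093069] / 0.279686 = 1.195531
d₂ = d₁ − σ√T = 1.195531 − 0.279686 = 0.915845
risk-neutral PD = N(−d₂) = N(-0.915845) = 0.179874

PD=0.1799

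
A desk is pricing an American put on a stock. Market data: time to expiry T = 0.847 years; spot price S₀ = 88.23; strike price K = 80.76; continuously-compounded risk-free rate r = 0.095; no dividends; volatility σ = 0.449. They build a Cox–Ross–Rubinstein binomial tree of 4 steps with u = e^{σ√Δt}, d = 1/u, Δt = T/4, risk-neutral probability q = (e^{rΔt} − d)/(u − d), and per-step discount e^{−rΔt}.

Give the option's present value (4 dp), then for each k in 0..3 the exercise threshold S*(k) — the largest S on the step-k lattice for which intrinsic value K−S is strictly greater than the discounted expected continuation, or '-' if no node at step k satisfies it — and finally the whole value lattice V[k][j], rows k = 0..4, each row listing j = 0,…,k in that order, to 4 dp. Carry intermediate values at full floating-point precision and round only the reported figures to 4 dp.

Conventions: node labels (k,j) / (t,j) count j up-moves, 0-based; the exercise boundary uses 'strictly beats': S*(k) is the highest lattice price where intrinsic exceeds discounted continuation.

price = 8.0452
boundary = - - 58.3652 47.4705
tree:
8.0452
13.6817 2.6774
22.3948 5.4349 0.0000
33.2895 11.0324 0.0000 0.0000
42.1507 22.3948 0.0000 0.0000 0.0000

Δt=0.21175, u=1.22951, d=0.81333, q=0.49736, disc=e^(-rΔt)=0.98008
k=4 terminal: V=max(K-S,0) → 42.1507 22.3948 0.0000 0.0000 0.0000
k=3: j=0 S=47.4705 intr=33.2895 cont=31.6812 V=33.2895[EX]; j=1 S=71.7605 intr=8.9995 cont=11.0324 V=11.0324[hold]; j=2 S=108.4794 intr=0.0000 cont=0.0000 V=0.0000[hold]; j=3 S=163.9869 intr=0.0000 cont=0.0000 V=0.0000[hold]  S*(3)=47.4705
k=2: j=0 S=58.3652 intr=22.3948 cont=21.7773 V=22.3948[EX]; j=1 S=88.2300 intr=0.0000 cont=5.4349 V=5.4349[hold]; j=2 S=133.3762 intr=0.0000 cont=0.0000 V=0.0000[hold]  S*(2)=58.3652
k=1: j=0 S=71.7605 intr=8.9995 cont=13.6817 V=13.6817[hold]; j=1 S=108.4794 intr=0.0000 cont=2.6774 V=2.6774[hold]  S*(1)=-
k=0: j=0 S=88.2300 intr=0.0000 cont=8.0452 V=8.0452[hold]  S*(0)=-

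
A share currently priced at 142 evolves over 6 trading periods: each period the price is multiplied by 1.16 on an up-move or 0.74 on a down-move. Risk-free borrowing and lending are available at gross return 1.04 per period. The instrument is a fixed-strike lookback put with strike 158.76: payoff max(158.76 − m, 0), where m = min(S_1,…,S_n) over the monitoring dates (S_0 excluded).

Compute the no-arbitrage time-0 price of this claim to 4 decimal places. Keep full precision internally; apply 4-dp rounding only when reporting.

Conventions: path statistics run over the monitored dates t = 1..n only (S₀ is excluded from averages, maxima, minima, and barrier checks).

With p* = (R−d)/(u−d) = 0.7143, sum probability × payoff across the paths and divide by R^6.
Enumerate all 2^6 = 64 price paths (U = up ×1.16, D = down ×0.74); each path with k up-moves has probability p*^k·(1−p*)^(6−k).
DDDDDD: m=23.3173, payoff=135.4427, prob=0.000544
UDDDDD: m=36.5515, payoff=122.2085, prob=0.001360
DUDDDD: m=36.5515, payoff=122.2085, prob=0.001360
UUDDDD: m=57.2969, payoff=101.4631, prob=0.003400
DDUDDD: m=36.5515, payoff=122.2085, prob=0.001360
UDUDDD: m=57.2969, payoff=101.4631, prob=0.003400
DUUDDD: m=57.2969, payoff=101.4631, prob=0.003400
UUUDDD: m=89.8168, payoff=68.9432, prob=0.008500
DDDUDD: m=36.5515, payoff=122.2085, prob=0.001360
UDDUDD: m=57.2969, payoff=101.4631, prob=0.003400
DUDUDD: m=57.2969, payoff=101.4631, prob=0.003400
UUDUDD: m=89.8168, payoff=68.9432, prob=0.008500
DDUUDD: m=57.2969, payoff=101.4631, prob=0.003400
UDUUDD: m=89.8168, payoff=68.9432, prob=0.008500
DUUUDD: m=89.8168, payoff=68.9432, prob=0.008500
UUUUDD: m=140.7939, payoff=17.9661, prob=0.021250
DDDDUD: m=36.5515, payoff=122.2085, prob=0.001360
UDDDUD: m=57.2969, payoff=101.4631, prob=0.003400
DUDDUD: m=57.2969, payoff=101.4631, prob=0.003400
UUDDUD: m=89.8168, payoff=68.9432, prob=0.008500
DDUDUD: m=57.2969, payoff=101.4631, prob=0.003400
UDUDUD: m=89.8168, payoff=68.9432, prob=0.008500
DUUDUD: m=89.8168, payoff=68.9432, prob=0.008500
UUUDUD: m=140.7939, payoff=17.9661, prob=0.021250
DDDUUD: m=57.2969, payoff=101.4631, prob=0.003400
UDDUUD: m=89.8168, payoff=68.9432, prob=0.008500
DUDUUD: m=89.8168, payoff=68.9432, prob=0.008500
UUDUUD: m=140.7939, payoff=17.9661, prob=0.021250
DDUUUD: m=77.7592, payoff=81.0008, prob=0.008500
UDUUUD: m=121.8928, payoff=36.8672, prob=0.021250
DUUUUD: m=105.0800, payoff=53.6800, prob=0.021250
UUUUUD: m=164.7200, payoff=0.0000, prob=0.053124
DDDDDU: m=31.5099, payoff=127.2501, prob=0.001360
UDDDDU: m=49.3939, payoff=109.3661, prob=0.003400
DUDDDU: m=49.3939, payoff=109.3661, prob=0.003400
UUDDDU: m=77.4283, payoff=81.3317, prob=0.008500
DDUDDU: m=49.3939, payoff=109.3661, prob=0.003400
UDUDDU: m=77.4283, payoff=81.3317, prob=0.008500
DUUDDU: m=77.4283, payoff=81.3317, prob=0.008500
UUUDDU: m=121.3740, payoff=37.3860, prob=0.021250
DDDUDU: m=49.3939, payoff=109.3661, prob=0.003400
UDDUDU: m=77.4283, payoff=81.3317, prob=0.008500
DUDUDU: m=77.4283, payoff=81.3317, prob=0.008500
UUDUDU: m=121.3740, payoff=37.3860, prob=0.021250
DDUUDU: m=77.4283, payoff=81.3317, prob=0.008500
UDUUDU: m=121.3740, payoff=37.3860, prob=0.021250
DUUUDU: m=105.0800, payoff=53.6800, prob=0.021250
UUUUDU: m=164.7200, payoff=0.0000, prob=0.053124
DDDDUU: m=42.5809, payoff=116.1791, prob=0.003400
UDDDUU: m=66.7485, payoff=92.0115, prob=0.008500
DUDDUU: m=66.7485, payoff=92.0115, prob=0.008500
UUDDUU: m=104.6328, payoff=54.1272, prob=0.021250
DDUDUU: m=66.7485, payoff=92.0115, prob=0.008500
UDUDUU: m=104.6328, payoff=54.1272, prob=0.021250
DUUDUU: m=104.6328, payoff=54.1272, prob=0.021250
UUUDUU: m=164.0190, payoff=0.0000, prob=0.053124
DDDUUU: m=57.5418, payoff=101.2182, prob=0.008500
UDDUUU: m=90.2007, payoff=68.5593, prob=0.021250
DUDUUU: m=90.2007, payoff=68.5593, prob=0.021250
UUDUUU: m=141.3956, payoff=17.3644, prob=0.053124
DDUUUU: m=77.7592, payoff=81.0008, prob=0.021250
UDUUUU: m=121.8928, payoff=36.8672, prob=0.053124
DUUUUU: m=105.0800, payoff=53.6800, prob=0.053124
UUUUUU: m=164.7200, payoff=0.0000, prob=0.132810
Price = Σ prob·payoff / R^6 = 40.138435 / 1.265319 = 31.7220

price = 31.7220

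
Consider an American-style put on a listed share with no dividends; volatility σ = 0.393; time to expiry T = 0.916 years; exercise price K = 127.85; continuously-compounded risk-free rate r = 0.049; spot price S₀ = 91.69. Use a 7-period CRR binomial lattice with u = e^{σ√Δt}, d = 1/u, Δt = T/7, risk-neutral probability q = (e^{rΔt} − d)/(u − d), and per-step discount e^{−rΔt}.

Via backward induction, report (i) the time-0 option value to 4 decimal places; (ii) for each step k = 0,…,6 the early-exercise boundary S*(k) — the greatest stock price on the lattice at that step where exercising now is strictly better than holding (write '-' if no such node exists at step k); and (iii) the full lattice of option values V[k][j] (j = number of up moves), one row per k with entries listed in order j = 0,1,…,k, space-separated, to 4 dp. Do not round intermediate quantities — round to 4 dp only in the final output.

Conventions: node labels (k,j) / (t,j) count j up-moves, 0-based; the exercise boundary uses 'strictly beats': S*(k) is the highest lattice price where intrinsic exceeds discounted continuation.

price = 37.8514
boundary = - 79.5391 68.9985 79.5391 68.9985 79.5391 91.6900
tree:
37.8514
48.3109 27.3363
58.8515 37.0512 17.4666
67.9953 48.3109 25.6828 9.0447
75.9273 58.8515 36.1851 14.9620 2.9326
82.8082 67.9953 48.3109 23.8931 5.7542 0.0000
88.7772 75.9273 58.8515 36.1600 11.2903 0.0000 0.0000
93.9552 82.8082 67.9953 48.3109 22.1529 0.0000 0.0000 0.0000

params: Δt=0.13086 u=1.15277 d=0.86748 q=0.48707 e^(-rΔt)=0.99361
t_7 payoffs: 93.9552 82.8082 67.9953 48.3109 22.1529 0.0000 0.0000 0.0000
t_6: node(6,0) S=39.0728 payoff=88.7772 vs cont=87.9601 → 88.7772 [stop]  node(6,1) S=51.9227 payoff=75.9273 vs cont=75.1102 → 75.9273 [stop]  node(6,2) S=68.9985 payoff=58.8515 vs cont=58.0344 → 58.8515 [stop]  node(6,3) S=91.6900 payoff=36.1600 vs cont=35.3428 → 36.1600 [stop]  node(6,4) S=121.8441 payoff=6.0059 vs cont=11.2903 → 11.2903 [wait]  node(6,5) S=161.9150 payoff=0.0000 vs cont=0.0000 → 0.0000 [wait]  node(6,6) S=215.1640 payoff=0.0000 vs cont=0.0000 → 0.0000 [wait]  ⇒ S*(6)=91.6900
t_5: node(5,0) S=45.0418 payoff=82.8082 vs cont=81.9911 → 82.8082 [stop]  node(5,1) S=59.8547 payoff=67.9953 vs cont=67.1782 → 67.9953 [stop]  node(5,2) S=79.5391 payoff=48.3109 vs cont=47.4937 → 48.3109 [stop]  node(5,3) S=105.6971 payoff=22.1529 vs cont=23.8931 → 23.8931 [wait]  node(5,4) S=140.4578 payoff=0.0000 vs cont=5.7542 → 5.7542 [wait]  node(5,5) S=186.6501 payoff=0.0000 vs cont=0.0000 → 0.0000 [wait]  ⇒ S*(5)=79.5391
t_4: node(4,0) S=51.9227 payoff=75.9273 vs cont=75.1102 → 75.9273 [stop]  node(4,1) S=68.9985 payoff=58.8515 vs cont=58.0344 → 58.8515 [stop]  node(4,2) S=91.6900 payoff=36.1600 vs cont=36.1851 → 36.1851 [wait]  node(4,3) S=121.8441 payoff=6.0059 vs cont=14.9620 → 14.9620 [wait]  node(4,4) S=161.9150 payoff=0.0000 vs cont=2.9326 → 2.9326 [wait]  ⇒ S*(4)=68.9985
t_3: node(3,0) S=59.8547 payoff=67.9953 vs cont=67.1782 → 67.9953 [stop]  node(3,1) S=79.5391 payoff=48.3109 vs cont=47.5059 → 48.3109 [stop]  node(3,2) S=105.6971 payoff=22.1529 vs cont=25.6828 → 25.6828 [wait]  node(3,3) S=140.4578 payoff=0.0000 vs cont=9.0447 → 9.0447 [wait]  ⇒ S*(3)=79.5391
t_2: node(2,0) S=68.9985 payoff=58.8515 vs cont=58.0344 → 58.8515 [stop]  node(2,1) S=91.6900 payoff=36.1600 vs cont=37.0512 → 37.0512 [wait]  node(2,2) S=121.8441 payoff=6.0059 vs cont=17.4666 → 17.4666 [wait]  ⇒ S*(2)=68.9985
t_1: node(1,0) S=79.5391 payoff=48.3109 vs cont=47.9250 → 48.3109 [stop]  node(1,1) S=105.6971 payoff=22.1529 vs cont=27.3363 → 27.3363 [wait]  ⇒ S*(1)=79.5391
t_0: node(0,0) S=91.6900 payoff=36.1600 vs cont=37.8514 → 37.8514 [wait]  ⇒ S*(0)=-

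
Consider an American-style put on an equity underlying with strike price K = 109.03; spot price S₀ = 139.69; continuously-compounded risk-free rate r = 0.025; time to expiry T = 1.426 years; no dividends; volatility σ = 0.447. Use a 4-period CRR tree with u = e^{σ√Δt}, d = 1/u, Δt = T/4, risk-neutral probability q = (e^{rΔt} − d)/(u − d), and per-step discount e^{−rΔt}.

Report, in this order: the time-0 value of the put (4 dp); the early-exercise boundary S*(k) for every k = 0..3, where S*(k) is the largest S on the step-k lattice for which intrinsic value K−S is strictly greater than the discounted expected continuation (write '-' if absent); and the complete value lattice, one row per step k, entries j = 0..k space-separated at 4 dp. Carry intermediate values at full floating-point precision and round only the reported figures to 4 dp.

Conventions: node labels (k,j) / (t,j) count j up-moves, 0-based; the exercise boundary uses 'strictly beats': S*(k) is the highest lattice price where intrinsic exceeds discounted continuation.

Δt=0.35650, u=1.30590, d=0.76575, q=0.45024, disc=e^(-rΔt)=0.99113
k=4 terminal: V=max(K-S,0) → 60.9987 27.1185 0.0000 0.0000 0.0000
k=3: j=0 S=62.7241 intr=46.3059 cont=45.3384 V=46.3059[EX]; j=1 S=106.9683 intr=2.0617 cont=14.7763 V=14.7763[hold]; j=2 S=182.4213 intr=0.0000 cont=0.0000 V=0.0000[hold]; j=3 S=311.0970 intr=0.0000 cont=0.0000 V=0.0000[hold]  S*(3)=62.7241
k=2: j=0 S=81.9115 intr=27.1185 cont=31.8249 V=31.8249[hold]; j=1 S=139.6900 intr=0.0000 cont=8.0513 V=8.0513[hold]; j=2 S=238.2241 intr=0.0000 cont=0.0000 V=0.0000[hold]  S*(2)=-
k=1: j=0 S=106.9683 intr=2.0617 cont=20.9336 V=20.9336[hold]; j=1 S=182.4213 intr=0.0000 cont=4.3870 V=4.3870[hold]  S*(1)=-
k=0: j=0 S=139.6900 intr=0.0000 cont=13.3639 V=13.3639[hold]  S*(0)=-

price = 13.3639
boundary = - - - 62.7241
tree:
13.3639
20.9336 4.3870
31.8249 8.0513 0.0000
46.3059 14.7763 0.0000 0.0000
60.9987 27.1185 0.0000 0.0000 0.0000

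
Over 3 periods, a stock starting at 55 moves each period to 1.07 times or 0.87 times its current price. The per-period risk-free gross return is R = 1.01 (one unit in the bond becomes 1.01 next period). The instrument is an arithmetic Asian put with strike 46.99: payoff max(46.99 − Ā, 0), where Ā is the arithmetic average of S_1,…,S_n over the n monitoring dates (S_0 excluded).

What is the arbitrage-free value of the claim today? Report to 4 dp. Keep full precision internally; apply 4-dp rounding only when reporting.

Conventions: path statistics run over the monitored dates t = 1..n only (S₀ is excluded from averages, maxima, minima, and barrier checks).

price = 0.2750

Risk-neutral up-probability p* = (R−d)/(u−d) = (1.01−0.87)/(1.07−0.87) = 0.7000; the claim prices as the p*-weighted sum of path payoffs discounted by R^3.
Enumerate all 2^3 = 8 price paths (U = up ×1.07, D = down ×0.87); each path with k up-moves has probability p*^k·(1−p*)^(3−k).
DDD: Ā=41.8991, payoff=5.0909, prob=0.027000
UDD: Ā=51.5310, payoff=0.0000, prob=0.063000
DUD: Ā=47.8644, payoff=0.0000, prob=0.063000
UUD: Ā=58.8677, payoff=0.0000, prob=0.147000
DDU: Ā=44.6744, payoff=2.3156, prob=0.063000
UDU: Ā=54.9443, payoff=0.0000, prob=0.147000
DUU: Ā=51.2777, payoff=0.0000, prob=0.147000
UUU: Ā=63.0656, payoff=0.0000, prob=0.343000
Price = Σ prob·payoff / R^3 = 0.283341 / 1.030301 = 0.2750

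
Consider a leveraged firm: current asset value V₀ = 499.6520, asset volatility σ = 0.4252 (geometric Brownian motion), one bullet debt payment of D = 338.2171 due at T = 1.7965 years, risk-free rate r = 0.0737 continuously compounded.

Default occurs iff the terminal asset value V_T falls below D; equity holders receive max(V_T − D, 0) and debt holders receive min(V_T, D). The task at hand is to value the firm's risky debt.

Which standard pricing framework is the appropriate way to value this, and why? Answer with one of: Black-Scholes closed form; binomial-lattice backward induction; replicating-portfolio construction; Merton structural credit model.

Key observation: a levered firm with one bullet debt due at 1.7965 years is the canonical structural-credit setup: equity is a call on the firm's assets struck at the face value.

framework: Merton structural credit model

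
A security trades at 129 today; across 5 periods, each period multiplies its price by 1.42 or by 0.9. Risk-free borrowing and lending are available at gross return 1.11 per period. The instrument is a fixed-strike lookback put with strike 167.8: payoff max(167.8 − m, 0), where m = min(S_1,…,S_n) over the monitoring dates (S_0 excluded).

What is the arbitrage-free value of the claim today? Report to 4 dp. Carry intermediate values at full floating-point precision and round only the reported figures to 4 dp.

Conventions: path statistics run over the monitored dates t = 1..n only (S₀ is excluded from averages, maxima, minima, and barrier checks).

Set p* = 0.4038 (from d < R < u); the path-dependent value is the discounted p*-expectation over all price paths.
Enumerate all 2^5 = 32 price paths (U = up ×1.42, D = down ×0.9); each path with k up-moves has probability p*^k·(1−p*)^(5−k).
DDDDD: m=76.1732, payoff=91.6268, prob=0.075299
UDDDD: m=120.1844, payoff=47.6156, prob=0.051009
DUDDD: m=116.1000, payoff=51.7000, prob=0.051009
UUDDD: m=183.1800, payoff=0.0000, prob=0.034555
DDUDD: m=104.4900, payoff=63.3100, prob=0.051009
UDUDD: m=164.8620, payoff=2.9380, prob=0.034555
DUUDD: m=116.1000, payoff=51.7000, prob=0.034555
UUUDD: m=183.1800, payoff=0.0000, prob=0.023408
DDDUD: m=94.0410, payoff=73.7590, prob=0.051009
UDDUD: m=148.3758, payoff=19.4242, prob=0.034555
DUDUD: m=116.1000, payoff=51.7000, prob=0.034555
UUDUD: m=183.1800, payoff=0.0000, prob=0.023408
DDUUD: m=104.4900, payoff=63.3100, prob=0.034555
UDUUD: m=164.8620, payoff=2.9380, prob=0.023408
DUUUD: m=116.1000, payoff=51.7000, prob=0.023408
UUUUD: m=183.1800, payoff=0.0000, prob=0.015857
DDDDU: m=84.6369, payoff=83.1631, prob=0.051009
UDDDU: m=133.5382, payoff=34.2618, prob=0.034555
DUDDU: m=116.1000, payoff=51.7000, prob=0.034555
UUDDU: m=183.1800, payoff=0.0000, prob=0.023408
DDUDU: m=104.4900, payoff=63.3100, prob=0.034555
UDUDU: m=164.8620, payoff=2.9380, prob=0.023408
DUUDU: m=116.1000, payoff=51.7000, prob=0.023408
UUUDU: m=183.1800, payoff=0.0000, prob=0.015857
DDDUU: m=94.0410, payoff=73.7590, prob=0.034555
UDDUU: m=148.3758, payoff=19.4242, prob=0.023408
DUDUU: m=116.1000, payoff=51.7000, prob=0.023408
UUDUU: m=183.1800, payoff=0.0000, prob=0.015857
DDUUU: m=104.4900, payoff=63.3100, prob=0.023408
UDUUU: m=164.8620, payoff=2.9380, prob=0.015857
DUUUU: m=116.1000, payoff=51.7000, prob=0.015857
UUUUU: m=183.1800, payoff=0.0000, prob=0.010742
Price = Σ prob·payoff / R^5 = 44.010608 / 1.685058 = 26.1182

price = 26.1182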